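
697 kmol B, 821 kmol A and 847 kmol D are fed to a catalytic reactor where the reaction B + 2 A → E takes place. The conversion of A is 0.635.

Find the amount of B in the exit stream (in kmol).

436 kmol

A reacted = 0.635 × 821 = 521.3 kmol; ν_A = −2, so ξ = 521.3/2 = 260.7 kmol.
Outlet amounts (n = n₀ + ν ξ):
  B: 697 − 1(260.7) = 436.3
  A: 821 − 2(260.7) = 299.7
  E: 0 + 1(260.7) = 260.7
  D: 847 (inert)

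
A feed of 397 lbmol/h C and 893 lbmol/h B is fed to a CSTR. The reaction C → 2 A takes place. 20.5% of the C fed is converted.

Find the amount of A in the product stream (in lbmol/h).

163 lbmol/h

C reacted = 0.205 × 397 = 81.38 lbmol/h; ν_C = −1, so ξ = 81.38/1 = 81.38 lbmol/h.
Outlet amounts (n = n₀ + ν ξ):
  C: 397 − 1(81.38) = 315.6
  A: 0 + 2(81.38) = 162.8
  B: 893 (inert)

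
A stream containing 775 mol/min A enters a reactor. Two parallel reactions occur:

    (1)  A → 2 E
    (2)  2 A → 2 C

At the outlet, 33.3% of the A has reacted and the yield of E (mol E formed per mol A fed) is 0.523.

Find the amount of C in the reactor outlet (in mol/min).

Yield of E: 2ξ₁ / 775 = 0.523 → ξ₁ = 202.7 mol/min.
Conversion of A: 1ξ₁ + 2ξ₂ = 0.333 × 775 = 258.1 → ξ₂ = 27.71 mol/min.
Outlet amounts (n = n₀ + Σ ν·ξ):
  A: 775 − 1(202.7) − 2(27.71) = 516.9
  E: 0 + 2(202.7) = 405.3
  C: 0 + 2(27.71) = 55.41

55.4 mol/min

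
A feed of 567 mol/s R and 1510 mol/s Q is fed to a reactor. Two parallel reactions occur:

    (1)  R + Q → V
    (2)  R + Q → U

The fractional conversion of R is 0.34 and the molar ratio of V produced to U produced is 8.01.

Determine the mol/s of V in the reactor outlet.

171 mol/s

Conversion of R: R consumed = 0.34 × 567 = 192.8 mol/s = 1ξ₁ + 1ξ₂.
Selectivity: 1ξ₁ / (1ξ₂) = 8.01 → ξ₁ = 8.01 ξ₂.
Substitute: (1·8.01 + 1) ξ₂ = 192.8 → ξ₂ = 21.4 mol/s, ξ₁ = 171.4 mol/s.
Outlet amounts (n = n₀ + Σ ν·ξ):
  R: 567 − 1(171.4) − 1(21.4) = 374.2
  Q: 1510 − 1(171.4) − 1(21.4) = 1317
  V: 0 + 1(171.4) = 171.4
  U: 0 + 1(21.4) = 21.4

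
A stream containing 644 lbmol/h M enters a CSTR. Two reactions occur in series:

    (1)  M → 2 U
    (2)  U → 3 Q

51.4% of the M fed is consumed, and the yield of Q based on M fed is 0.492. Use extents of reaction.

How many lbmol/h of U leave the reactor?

Conversion of M: M consumed = 1ξ₁ = 0.514 × 644 → ξ₁ = 331 lbmol/h.
Yield of Q: 3ξ₂ / 644 = 0.492 → ξ₂ = 105.6 lbmol/h.
Outlet amounts (n = n₀ + Σ ν·ξ):
  M: 644 − 1(331) = 313
  U: 0 + 2(331) − 1(105.6) = 556.4
  Q: 0 + 3(105.6) = 316.8

556 lbmol/h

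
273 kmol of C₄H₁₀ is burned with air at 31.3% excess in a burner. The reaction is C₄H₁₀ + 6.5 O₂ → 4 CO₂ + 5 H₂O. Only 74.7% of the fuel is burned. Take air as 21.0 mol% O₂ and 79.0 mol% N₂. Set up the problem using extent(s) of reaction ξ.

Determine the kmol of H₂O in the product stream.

1020 kmol

Stoichiometric O₂ = 6.5 × 273 = 1774 kmol; O₂ fed = 1774 × 1.313 = 2330 kmol.
N₂ fed = 2330 × 79/21 = 8765 kmol.
Fuel reacted = 0.747 × 273 → ξ = 203.9 kmol.
Outlet (n = n₀ + ν ξ):
  C₄H₁₀: 273 − 1(203.9) = 69.07
  O₂: 2330 − 6.5(203.9) = 1004
  N₂: 8765 (inert)
  CO₂: 0 + 4(203.9) = 815.7
  H₂O: 0 + 5(203.9) = 1020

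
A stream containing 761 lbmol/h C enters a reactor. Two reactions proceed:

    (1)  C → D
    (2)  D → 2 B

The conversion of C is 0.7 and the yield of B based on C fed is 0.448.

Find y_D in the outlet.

Conversion of C: C consumed = 1ξ₁ = 0.7 × 761 → ξ₁ = 532.7 lbmol/h.
Yield of B: 2ξ₂ / 761 = 0.448 → ξ₂ = 170.5 lbmol/h.
Outlet amounts (n = n₀ + Σ ν·ξ):
  C: 761 − 1(532.7) = 228.3
  D: 0 + 1(532.7) − 1(170.5) = 362.2
  B: 0 + 2(170.5) = 340.9
Total out = 931.5 lbmol/h; y_D = 362.2 / 931.5 = 0.3889.

0.389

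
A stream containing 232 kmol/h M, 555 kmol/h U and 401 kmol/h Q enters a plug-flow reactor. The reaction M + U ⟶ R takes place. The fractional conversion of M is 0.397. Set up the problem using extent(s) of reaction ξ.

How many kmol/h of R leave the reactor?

M reacted = 0.397 × 232 = 92.1 kmol/h; ν_M = −1, so ξ = 92.1/1 = 92.1 kmol/h.
Outlet amounts (n = n₀ + ν ξ):
  M: 232 − 1(92.1) = 139.9
  U: 555 − 1(92.1) = 462.9
  R: 0 + 1(92.1) = 92.1
  Q: 401 (inert)

92.1 kmol/h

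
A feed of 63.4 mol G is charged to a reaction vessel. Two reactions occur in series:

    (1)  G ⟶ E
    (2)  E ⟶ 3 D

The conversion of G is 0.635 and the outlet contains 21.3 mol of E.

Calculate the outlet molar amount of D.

Conversion of G: G consumed = 1ξ₁ = 0.635 × 63.4 → ξ₁ = 40.26 mol.
E balance: n_E = 0 + 1ξ₁ − 1ξ₂ = 21.3 → ξ₂ = (1·40.26 − 21.3)/1 = 18.96 mol.
Outlet amounts (n = n₀ + Σ ν·ξ):
  G: 63.4 − 1(40.26) = 23.14
  E: 0 + 1(40.26) − 1(18.96) = 21.3
  D: 0 + 3(18.96) = 56.88

56.9 mol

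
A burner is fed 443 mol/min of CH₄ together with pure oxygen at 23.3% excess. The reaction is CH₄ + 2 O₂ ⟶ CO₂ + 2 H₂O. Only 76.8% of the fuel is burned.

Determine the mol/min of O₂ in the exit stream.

412 mol/min

Stoichiometric O₂ = 2 × 443 = 886 mol/min; O₂ fed = 886 × 1.233 = 1092 mol/min.
Fuel reacted = 0.768 × 443 → ξ = 340.2 mol/min.
Outlet (n = n₀ + ν ξ):
  CH₄: 443 − 1(340.2) = 102.8
  O₂: 1092 − 2(340.2) = 412
  CO₂: 0 + 1(340.2) = 340.2
  H₂O: 0 + 2(340.2) = 680.4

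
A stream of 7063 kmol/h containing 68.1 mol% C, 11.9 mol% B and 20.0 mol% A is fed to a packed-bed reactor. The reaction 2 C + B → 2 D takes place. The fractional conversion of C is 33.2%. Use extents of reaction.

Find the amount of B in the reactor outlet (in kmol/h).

42.1 kmol/h

C reacted = 0.332 × 4810 = 1597 kmol/h; ν_C = −2, so ξ = 1597/2 = 798.4 kmol/h.
Outlet amounts (n = n₀ + ν ξ):
  C: 4810 − 2(798.4) = 3213
  B: 840.5 − 1(798.4) = 42.05
  D: 0 + 2(798.4) = 1597
  A: 1413 (inert)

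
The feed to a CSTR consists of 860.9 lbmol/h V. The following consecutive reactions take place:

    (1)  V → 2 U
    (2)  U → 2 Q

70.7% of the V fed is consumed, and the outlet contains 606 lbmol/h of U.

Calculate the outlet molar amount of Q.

1220 lbmol/h

Conversion of V: V consumed = 1ξ₁ = 0.707 × 860.9 → ξ₁ = 608.7 lbmol/h.
U balance: n_U = 0 + 2ξ₁ − 1ξ₂ = 606 → ξ₂ = (2·608.7 − 606)/1 = 611.3 lbmol/h.
Outlet amounts (n = n₀ + Σ ν·ξ):
  V: 860.9 − 1(608.7) = 252.2
  U: 0 + 2(608.7) − 1(611.3) = 606
  Q: 0 + 2(611.3) = 1223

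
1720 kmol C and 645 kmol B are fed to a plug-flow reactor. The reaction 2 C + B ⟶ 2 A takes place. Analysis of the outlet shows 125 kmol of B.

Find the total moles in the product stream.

For B: n = n₀ − 1ξ → 125 = 645 − 1ξ, giving ξ = 520 kmol.
Outlet amounts (n = n₀ + ν ξ):
  C: 1720 − 2(520) = 680
  B: 645 − 1(520) = 125
  A: 0 + 2(520) = 1040
Total out = 680 + 125 + 1040 = 1845 kmol.

1840 kmol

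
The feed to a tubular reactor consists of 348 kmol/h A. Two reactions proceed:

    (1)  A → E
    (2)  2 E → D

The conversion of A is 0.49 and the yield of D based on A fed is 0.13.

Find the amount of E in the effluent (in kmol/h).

Conversion of A: A consumed = 1ξ₁ = 0.49 × 348 → ξ₁ = 170.5 kmol/h.
Yield of D: 1ξ₂ / 348 = 0.13 → ξ₂ = 45.24 kmol/h.
Outlet amounts (n = n₀ + Σ ν·ξ):
  A: 348 − 1(170.5) = 177.5
  E: 0 + 1(170.5) − 2(45.24) = 80.04
  D: 0 + 1(45.24) = 45.24

80 kmol/h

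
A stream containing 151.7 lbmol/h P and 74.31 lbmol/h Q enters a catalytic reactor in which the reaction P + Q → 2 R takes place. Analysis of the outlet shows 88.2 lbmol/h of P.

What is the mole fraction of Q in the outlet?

0.0478

For P: n = n₀ − 1ξ → 88.2 = 151.7 − 1ξ, giving ξ = 63.5 lbmol/h.
Outlet amounts (n = n₀ + ν ξ):
  P: 151.7 − 1(63.5) = 88.2
  Q: 74.31 − 1(63.5) = 10.81
  R: 0 + 2(63.5) = 127
Total out = 226 lbmol/h; y_Q = 10.81 / 226 = 0.04783.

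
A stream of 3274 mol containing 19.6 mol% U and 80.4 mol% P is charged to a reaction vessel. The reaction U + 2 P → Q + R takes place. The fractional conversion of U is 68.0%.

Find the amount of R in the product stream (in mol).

436 mol

U reacted = 0.68 × 641.7 = 436.4 mol; ν_U = −1, so ξ = 436.4/1 = 436.4 mol.
Outlet amounts (n = n₀ + ν ξ):
  U: 641.7 − 1(436.4) = 205.3
  P: 2632 − 2(436.4) = 1760
  Q: 0 + 1(436.4) = 436.4
  R: 0 + 1(436.4) = 436.4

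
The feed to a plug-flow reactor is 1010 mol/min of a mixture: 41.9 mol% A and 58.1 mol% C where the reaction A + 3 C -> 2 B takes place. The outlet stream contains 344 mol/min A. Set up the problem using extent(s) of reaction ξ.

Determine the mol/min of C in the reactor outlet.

For A: n = n₀ − 1ξ → 344 = 423.2 − 1ξ, giving ξ = 79.19 mol/min.
Outlet amounts (n = n₀ + ν ξ):
  A: 423.2 − 1(79.19) = 344
  C: 586.8 − 3(79.19) = 349.2
  B: 0 + 2(79.19) = 158.4

349 mol/min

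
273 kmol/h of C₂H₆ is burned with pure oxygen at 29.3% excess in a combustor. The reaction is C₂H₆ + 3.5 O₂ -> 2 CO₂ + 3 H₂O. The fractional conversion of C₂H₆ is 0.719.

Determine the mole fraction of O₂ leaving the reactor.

0.341

Stoichiometric O₂ = 3.5 × 273 = 955.5 kmol/h; O₂ fed = 955.5 × 1.293 = 1235 kmol/h.
Fuel reacted = 0.719 × 273 → ξ = 196.3 kmol/h.
Outlet (n = n₀ + ν ξ):
  C₂H₆: 273 − 1(196.3) = 76.71
  O₂: 1235 − 3.5(196.3) = 548.5
  CO₂: 0 + 2(196.3) = 392.6
  H₂O: 0 + 3(196.3) = 588.9
Total out = 1607 kmol/h; y_O₂ = 548.5 / 1607 = 0.3414.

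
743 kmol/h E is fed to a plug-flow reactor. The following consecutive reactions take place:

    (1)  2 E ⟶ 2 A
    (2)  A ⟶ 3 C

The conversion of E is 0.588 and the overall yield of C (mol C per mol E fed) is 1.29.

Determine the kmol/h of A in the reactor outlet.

117 kmol/h

Conversion of E: E consumed = 2ξ₁ = 0.588 × 743 → ξ₁ = 218.4 kmol/h.
Yield of C: 3ξ₂ / 743 = 1.29 → ξ₂ = 319.5 kmol/h.
Outlet amounts (n = n₀ + Σ ν·ξ):
  E: 743 − 2(218.4) = 306.1
  A: 0 + 2(218.4) − 1(319.5) = 117.4
  C: 0 + 3(319.5) = 958.5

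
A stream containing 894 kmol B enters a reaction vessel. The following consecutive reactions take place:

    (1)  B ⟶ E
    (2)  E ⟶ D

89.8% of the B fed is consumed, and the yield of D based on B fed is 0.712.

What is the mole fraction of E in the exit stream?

0.186

Conversion of B: B consumed = 1ξ₁ = 0.898 × 894 → ξ₁ = 802.8 kmol.
Yield of D: 1ξ₂ / 894 = 0.712 → ξ₂ = 636.5 kmol.
Outlet amounts (n = n₀ + Σ ν·ξ):
  B: 894 − 1(802.8) = 91.19
  E: 0 + 1(802.8) − 1(636.5) = 166.3
  D: 0 + 1(636.5) = 636.5
Total out = 894 kmol; y_E = 166.3 / 894 = 0.186.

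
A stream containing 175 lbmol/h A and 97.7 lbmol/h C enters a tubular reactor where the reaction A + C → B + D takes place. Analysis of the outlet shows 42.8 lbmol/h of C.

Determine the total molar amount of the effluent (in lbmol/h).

For C: n = n₀ − 1ξ → 42.8 = 97.7 − 1ξ, giving ξ = 54.9 lbmol/h.
Outlet amounts (n = n₀ + ν ξ):
  A: 175 − 1(54.9) = 120.1
  C: 97.7 − 1(54.9) = 42.8
  B: 0 + 1(54.9) = 54.9
  D: 0 + 1(54.9) = 54.9
Total out = 120.1 + 42.8 + 54.9 + 54.9 = 272.7 lbmol/h.

273 lbmol/h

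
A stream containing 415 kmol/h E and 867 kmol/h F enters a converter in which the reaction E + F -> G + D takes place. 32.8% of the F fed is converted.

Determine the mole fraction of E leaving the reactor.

0.102

F reacted = 0.328 × 867 = 284.4 kmol/h; ν_F = −1, so ξ = 284.4/1 = 284.4 kmol/h.
Outlet amounts (n = n₀ + ν ξ):
  E: 415 − 1(284.4) = 130.6
  F: 867 − 1(284.4) = 582.6
  G: 0 + 1(284.4) = 284.4
  D: 0 + 1(284.4) = 284.4
Total out = 1282 kmol/h; y_E = 130.6 / 1282 = 0.1019.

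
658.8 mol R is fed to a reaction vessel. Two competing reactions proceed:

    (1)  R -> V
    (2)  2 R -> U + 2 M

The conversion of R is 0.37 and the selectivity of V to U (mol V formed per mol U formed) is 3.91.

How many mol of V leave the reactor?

Conversion of R: R consumed = 0.37 × 658.8 = 243.8 mol = 1ξ₁ + 2ξ₂.
Selectivity: 1ξ₁ / (1ξ₂) = 3.91 → ξ₁ = 3.91 ξ₂.
Substitute: (1·3.91 + 2) ξ₂ = 243.8 → ξ₂ = 41.24 mol, ξ₁ = 161.3 mol.
Outlet amounts (n = n₀ + Σ ν·ξ):
  R: 658.8 − 1(161.3) − 2(41.24) = 415
  V: 0 + 1(161.3) = 161.3
  U: 0 + 1(41.24) = 41.24
  M: 0 + 2(41.24) = 82.49

161 mol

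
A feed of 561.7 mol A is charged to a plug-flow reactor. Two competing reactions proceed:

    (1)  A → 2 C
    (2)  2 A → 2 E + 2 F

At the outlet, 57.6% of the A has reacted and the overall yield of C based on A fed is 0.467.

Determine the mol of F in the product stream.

192 mol

Yield of C: 2ξ₁ / 561.7 = 0.467 → ξ₁ = 131.2 mol.
Conversion of A: 1ξ₁ + 2ξ₂ = 0.576 × 561.7 = 323.5 → ξ₂ = 96.19 mol.
Outlet amounts (n = n₀ + Σ ν·ξ):
  A: 561.7 − 1(131.2) − 2(96.19) = 238.2
  C: 0 + 2(131.2) = 262.3
  E: 0 + 2(96.19) = 192.4
  F: 0 + 2(96.19) = 192.4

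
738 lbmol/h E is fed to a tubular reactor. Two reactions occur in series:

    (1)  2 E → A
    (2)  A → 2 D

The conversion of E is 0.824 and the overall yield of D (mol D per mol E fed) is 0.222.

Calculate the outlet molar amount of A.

222 lbmol/h

Conversion of E: E consumed = 2ξ₁ = 0.824 × 738 → ξ₁ = 304.1 lbmol/h.
Yield of D: 2ξ₂ / 738 = 0.222 → ξ₂ = 81.92 lbmol/h.
Outlet amounts (n = n₀ + Σ ν·ξ):
  E: 738 − 2(304.1) = 129.9
  A: 0 + 1(304.1) − 1(81.92) = 222.1
  D: 0 + 2(81.92) = 163.8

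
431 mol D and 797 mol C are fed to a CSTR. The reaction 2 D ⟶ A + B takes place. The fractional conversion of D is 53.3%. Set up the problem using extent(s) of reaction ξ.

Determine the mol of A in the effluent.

115 mol

D reacted = 0.533 × 431 = 229.7 mol; ν_D = −2, so ξ = 229.7/2 = 114.9 mol.
Outlet amounts (n = n₀ + ν ξ):
  D: 431 − 2(114.9) = 201.3
  A: 0 + 1(114.9) = 114.9
  B: 0 + 1(114.9) = 114.9
  C: 797 (inert)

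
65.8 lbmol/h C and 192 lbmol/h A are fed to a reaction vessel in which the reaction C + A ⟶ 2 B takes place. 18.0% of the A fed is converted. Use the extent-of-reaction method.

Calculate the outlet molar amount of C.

31.2 lbmol/h

A reacted = 0.18 × 192 = 34.56 lbmol/h; ν_A = −1, so ξ = 34.56/1 = 34.56 lbmol/h.
Outlet amounts (n = n₀ + ν ξ):
  C: 65.8 − 1(34.56) = 31.24
  A: 192 − 1(34.56) = 157.4
  B: 0 + 2(34.56) = 69.12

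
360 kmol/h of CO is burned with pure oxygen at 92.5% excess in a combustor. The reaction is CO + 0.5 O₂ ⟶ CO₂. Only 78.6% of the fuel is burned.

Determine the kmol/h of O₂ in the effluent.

205 kmol/h

Stoichiometric O₂ = 0.5 × 360 = 180 kmol/h; O₂ fed = 180 × 1.925 = 346.5 kmol/h.
Fuel reacted = 0.786 × 360 → ξ = 283 kmol/h.
Outlet (n = n₀ + ν ξ):
  CO: 360 − 1(283) = 77.04
  O₂: 346.5 − 0.5(283) = 205
  CO₂: 0 + 1(283) = 283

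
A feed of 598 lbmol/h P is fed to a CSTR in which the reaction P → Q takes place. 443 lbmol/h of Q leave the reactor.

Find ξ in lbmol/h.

For Q: n = n₀ + 1ξ → 443 = 0 + 1ξ, giving ξ = 443 lbmol/h.
Outlet amounts (n = n₀ + ν ξ):
  P: 598 − 1(443) = 155
  Q: 0 + 1(443) = 443

ξ = 443 lbmol/h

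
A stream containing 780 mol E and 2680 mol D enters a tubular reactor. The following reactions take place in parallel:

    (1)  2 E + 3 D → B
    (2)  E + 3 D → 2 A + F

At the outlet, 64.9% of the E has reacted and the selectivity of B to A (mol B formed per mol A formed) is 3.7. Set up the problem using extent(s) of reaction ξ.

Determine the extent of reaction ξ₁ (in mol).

Conversion of E: E consumed = 0.649 × 780 = 506.2 mol = 2ξ₁ + 1ξ₂.
Selectivity: 1ξ₁ / (2ξ₂) = 3.7 → ξ₁ = 7.4 ξ₂.
Substitute: (2·7.4 + 1) ξ₂ = 506.2 → ξ₂ = 32.04 mol, ξ₁ = 237.1 mol.
Outlet amounts (n = n₀ + Σ ν·ξ):
  E: 780 − 2(237.1) − 1(32.04) = 273.8
  D: 2680 − 3(237.1) − 3(32.04) = 1873
  B: 0 + 1(237.1) = 237.1
  A: 0 + 2(32.04) = 64.08
  F: 0 + 1(32.04) = 32.04

ξ₁ = 237 mol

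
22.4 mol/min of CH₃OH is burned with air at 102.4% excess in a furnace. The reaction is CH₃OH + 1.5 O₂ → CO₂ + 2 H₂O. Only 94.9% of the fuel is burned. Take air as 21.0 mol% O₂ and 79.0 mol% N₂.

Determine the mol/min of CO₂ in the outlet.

Stoichiometric O₂ = 1.5 × 22.4 = 33.6 mol/min; O₂ fed = 33.6 × 2.024 = 68.01 mol/min.
N₂ fed = 68.01 × 79/21 = 255.8 mol/min.
Fuel reacted = 0.949 × 22.4 → ξ = 21.26 mol/min.
Outlet (n = n₀ + ν ξ):
  CH₃OH: 22.4 − 1(21.26) = 1.142
  O₂: 68.01 − 1.5(21.26) = 36.12
  N₂: 255.8 (inert)
  CO₂: 0 + 1(21.26) = 21.26
  H₂O: 0 + 2(21.26) = 42.52

21.3 mol/min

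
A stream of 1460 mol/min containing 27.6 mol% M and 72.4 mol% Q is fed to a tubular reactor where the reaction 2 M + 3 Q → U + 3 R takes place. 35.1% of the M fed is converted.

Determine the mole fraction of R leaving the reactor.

M reacted = 0.351 × 403 = 141.4 mol/min; ν_M = −2, so ξ = 141.4/2 = 70.72 mol/min.
Outlet amounts (n = n₀ + ν ξ):
  M: 403 − 2(70.72) = 261.5
  Q: 1057 − 3(70.72) = 844.9
  U: 0 + 1(70.72) = 70.72
  R: 0 + 3(70.72) = 212.2
Total out = 1389 mol/min; y_R = 212.2 / 1389 = 0.1527.

0.153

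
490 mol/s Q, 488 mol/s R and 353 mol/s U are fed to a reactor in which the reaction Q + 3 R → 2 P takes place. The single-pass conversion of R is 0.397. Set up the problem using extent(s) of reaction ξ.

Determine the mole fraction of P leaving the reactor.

R reacted = 0.397 × 488 = 193.7 mol/s; ν_R = −3, so ξ = 193.7/3 = 64.58 mol/s.
Outlet amounts (n = n₀ + ν ξ):
  Q: 490 − 1(64.58) = 425.4
  R: 488 − 3(64.58) = 294.3
  P: 0 + 2(64.58) = 129.2
  U: 353 (inert)
Total out = 1202 mol/s; y_P = 129.2 / 1202 = 0.1075.

0.107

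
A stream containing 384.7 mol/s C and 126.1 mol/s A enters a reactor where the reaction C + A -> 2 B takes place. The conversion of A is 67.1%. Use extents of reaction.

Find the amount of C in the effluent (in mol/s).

300 mol/s

A reacted = 0.671 × 126.1 = 84.61 mol/s; ν_A = −1, so ξ = 84.61/1 = 84.61 mol/s.
Outlet amounts (n = n₀ + ν ξ):
  C: 384.7 − 1(84.61) = 300.1
  A: 126.1 − 1(84.61) = 41.49
  B: 0 + 2(84.61) = 169.2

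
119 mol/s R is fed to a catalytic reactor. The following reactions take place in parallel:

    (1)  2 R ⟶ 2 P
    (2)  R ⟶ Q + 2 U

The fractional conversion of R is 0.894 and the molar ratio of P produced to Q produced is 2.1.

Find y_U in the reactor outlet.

0.366

Conversion of R: R consumed = 0.894 × 119 = 106.4 mol/s = 2ξ₁ + 1ξ₂.
Selectivity: 2ξ₁ / (1ξ₂) = 2.1 → ξ₁ = 1.05 ξ₂.
Substitute: (2·1.05 + 1) ξ₂ = 106.4 → ξ₂ = 34.32 mol/s, ξ₁ = 36.03 mol/s.
Outlet amounts (n = n₀ + Σ ν·ξ):
  R: 119 − 2(36.03) − 1(34.32) = 12.61
  P: 0 + 2(36.03) = 72.07
  Q: 0 + 1(34.32) = 34.32
  U: 0 + 2(34.32) = 68.64
Total out = 187.6 mol/s; y_U = 68.64 / 187.6 = 0.3658.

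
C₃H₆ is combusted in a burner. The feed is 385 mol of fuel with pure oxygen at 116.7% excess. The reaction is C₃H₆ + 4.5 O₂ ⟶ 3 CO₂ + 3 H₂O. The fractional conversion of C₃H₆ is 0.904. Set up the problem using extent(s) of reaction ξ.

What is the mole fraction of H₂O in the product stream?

0.242

Stoichiometric O₂ = 4.5 × 385 = 1732 mol; O₂ fed = 1732 × 2.167 = 3754 mol.
Fuel reacted = 0.904 × 385 → ξ = 348 mol.
Outlet (n = n₀ + ν ξ):
  C₃H₆: 385 − 1(348) = 36.96
  O₂: 3754 − 4.5(348) = 2188
  CO₂: 0 + 3(348) = 1044
  H₂O: 0 + 3(348) = 1044
Total out = 4313 mol; y_H₂O = 1044 / 4313 = 0.2421.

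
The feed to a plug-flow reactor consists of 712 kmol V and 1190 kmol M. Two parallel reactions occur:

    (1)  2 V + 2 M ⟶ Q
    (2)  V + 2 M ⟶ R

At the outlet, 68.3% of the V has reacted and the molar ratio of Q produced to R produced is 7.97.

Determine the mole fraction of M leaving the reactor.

0.583

Conversion of V: V consumed = 0.683 × 712 = 486.3 kmol = 2ξ₁ + 1ξ₂.
Selectivity: 1ξ₁ / (1ξ₂) = 7.97 → ξ₁ = 7.97 ξ₂.
Substitute: (2·7.97 + 1) ξ₂ = 486.3 → ξ₂ = 28.71 kmol, ξ₁ = 228.8 kmol.
Outlet amounts (n = n₀ + Σ ν·ξ):
  V: 712 − 2(228.8) − 1(28.71) = 225.7
  M: 1190 − 2(228.8) − 2(28.71) = 675
  Q: 0 + 1(228.8) = 228.8
  R: 0 + 1(28.71) = 28.71
Total out = 1158 kmol; y_M = 675 / 1158 = 0.5828.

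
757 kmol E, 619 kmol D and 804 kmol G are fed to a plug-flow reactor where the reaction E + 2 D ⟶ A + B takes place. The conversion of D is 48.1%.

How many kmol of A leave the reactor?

149 kmol

D reacted = 0.481 × 619 = 297.7 kmol; ν_D = −2, so ξ = 297.7/2 = 148.9 kmol.
Outlet amounts (n = n₀ + ν ξ):
  E: 757 − 1(148.9) = 608.1
  D: 619 − 2(148.9) = 321.3
  A: 0 + 1(148.9) = 148.9
  B: 0 + 1(148.9) = 148.9
  G: 804 (inert)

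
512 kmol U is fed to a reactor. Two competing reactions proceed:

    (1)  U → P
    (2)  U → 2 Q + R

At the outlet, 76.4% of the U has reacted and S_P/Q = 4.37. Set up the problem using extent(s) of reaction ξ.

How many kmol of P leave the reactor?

351 kmol

Conversion of U: U consumed = 0.764 × 512 = 391.2 kmol = 1ξ₁ + 1ξ₂.
Selectivity: 1ξ₁ / (2ξ₂) = 4.37 → ξ₁ = 8.74 ξ₂.
Substitute: (1·8.74 + 1) ξ₂ = 391.2 → ξ₂ = 40.16 kmol, ξ₁ = 351 kmol.
Outlet amounts (n = n₀ + Σ ν·ξ):
  U: 512 − 1(351) − 1(40.16) = 120.8
  P: 0 + 1(351) = 351
  Q: 0 + 2(40.16) = 80.32
  R: 0 + 1(40.16) = 40.16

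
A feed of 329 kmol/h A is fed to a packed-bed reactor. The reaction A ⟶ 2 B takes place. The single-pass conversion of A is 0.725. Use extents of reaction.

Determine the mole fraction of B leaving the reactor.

0.841

A reacted = 0.725 × 329 = 238.5 kmol/h; ν_A = −1, so ξ = 238.5/1 = 238.5 kmol/h.
Outlet amounts (n = n₀ + ν ξ):
  A: 329 − 1(238.5) = 90.47
  B: 0 + 2(238.5) = 477.1
Total out = 567.5 kmol/h; y_B = 477.1 / 567.5 = 0.8406.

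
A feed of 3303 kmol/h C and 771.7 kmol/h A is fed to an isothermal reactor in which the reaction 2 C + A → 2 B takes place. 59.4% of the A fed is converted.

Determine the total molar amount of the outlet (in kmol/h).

3620 kmol/h

A reacted = 0.594 × 771.7 = 458.4 kmol/h; ν_A = −1, so ξ = 458.4/1 = 458.4 kmol/h.
Outlet amounts (n = n₀ + ν ξ):
  C: 3303 − 2(458.4) = 2386
  A: 771.7 − 1(458.4) = 313.3
  B: 0 + 2(458.4) = 916.8
Total out = 2386 + 313.3 + 916.8 = 3616 kmol/h.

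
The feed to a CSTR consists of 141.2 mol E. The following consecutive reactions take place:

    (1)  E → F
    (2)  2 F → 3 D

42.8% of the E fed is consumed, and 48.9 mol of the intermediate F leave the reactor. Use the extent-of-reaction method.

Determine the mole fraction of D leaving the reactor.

Conversion of E: E consumed = 1ξ₁ = 0.428 × 141.2 → ξ₁ = 60.43 mol.
F balance: n_F = 0 + 1ξ₁ − 2ξ₂ = 48.9 → ξ₂ = (1·60.43 − 48.9)/2 = 5.767 mol.
Outlet amounts (n = n₀ + Σ ν·ξ):
  E: 141.2 − 1(60.43) = 80.77
  F: 0 + 1(60.43) − 2(5.767) = 48.9
  D: 0 + 3(5.767) = 17.3
Total out = 147 mol; y_D = 17.3 / 147 = 0.1177.

0.118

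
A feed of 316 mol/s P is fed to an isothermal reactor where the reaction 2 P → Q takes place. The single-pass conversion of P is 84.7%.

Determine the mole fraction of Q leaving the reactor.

P reacted = 0.847 × 316 = 267.7 mol/s; ν_P = −2, so ξ = 267.7/2 = 133.8 mol/s.
Outlet amounts (n = n₀ + ν ξ):
  P: 316 − 2(133.8) = 48.35
  Q: 0 + 1(133.8) = 133.8
Total out = 182.2 mol/s; y_Q = 133.8 / 182.2 = 0.7346.

0.735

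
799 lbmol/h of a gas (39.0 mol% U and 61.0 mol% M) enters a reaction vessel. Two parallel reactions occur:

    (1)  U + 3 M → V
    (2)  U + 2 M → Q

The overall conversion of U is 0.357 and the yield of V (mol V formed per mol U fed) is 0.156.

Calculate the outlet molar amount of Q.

Yield of V: 1ξ₁ / 311.6 = 0.156 → ξ₁ = 48.61 lbmol/h.
Conversion of U: 1ξ₁ + 1ξ₂ = 0.357 × 311.6 = 111.2 → ξ₂ = 62.63 lbmol/h.
Outlet amounts (n = n₀ + Σ ν·ξ):
  U: 311.6 − 1(48.61) − 1(62.63) = 200.4
  M: 487.4 − 3(48.61) − 2(62.63) = 216.3
  V: 0 + 1(48.61) = 48.61
  Q: 0 + 1(62.63) = 62.63

62.6 lbmol/h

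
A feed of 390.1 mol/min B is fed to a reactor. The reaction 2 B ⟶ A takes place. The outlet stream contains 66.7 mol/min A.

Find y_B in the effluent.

For A: n = n₀ + 1ξ → 66.7 = 0 + 1ξ, giving ξ = 66.7 mol/min.
Outlet amounts (n = n₀ + ν ξ):
  B: 390.1 − 2(66.7) = 256.7
  A: 0 + 1(66.7) = 66.7
Total out = 323.4 mol/min; y_B = 256.7 / 323.4 = 0.7938.

0.794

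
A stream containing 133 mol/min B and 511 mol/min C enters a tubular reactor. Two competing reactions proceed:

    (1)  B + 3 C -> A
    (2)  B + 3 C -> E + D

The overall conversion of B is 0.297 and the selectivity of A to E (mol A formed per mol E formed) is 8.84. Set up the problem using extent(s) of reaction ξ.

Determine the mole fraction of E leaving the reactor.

0.00758

Conversion of B: B consumed = 0.297 × 133 = 39.5 mol/min = 1ξ₁ + 1ξ₂.
Selectivity: 1ξ₁ / (1ξ₂) = 8.84 → ξ₁ = 8.84 ξ₂.
Substitute: (1·8.84 + 1) ξ₂ = 39.5 → ξ₂ = 4.014 mol/min, ξ₁ = 35.49 mol/min.
Outlet amounts (n = n₀ + Σ ν·ξ):
  B: 133 − 1(35.49) − 1(4.014) = 93.5
  C: 511 − 3(35.49) − 3(4.014) = 392.5
  A: 0 + 1(35.49) = 35.49
  E: 0 + 1(4.014) = 4.014
  D: 0 + 1(4.014) = 4.014
Total out = 529.5 mol/min; y_E = 4.014 / 529.5 = 0.007581.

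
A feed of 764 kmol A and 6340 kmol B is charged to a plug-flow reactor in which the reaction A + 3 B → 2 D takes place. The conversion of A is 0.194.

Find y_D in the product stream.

A reacted = 0.194 × 764 = 148.2 kmol; ν_A = −1, so ξ = 148.2/1 = 148.2 kmol.
Outlet amounts (n = n₀ + ν ξ):
  A: 764 − 1(148.2) = 615.8
  B: 6340 − 3(148.2) = 5895
  D: 0 + 2(148.2) = 296.4
Total out = 6808 kmol; y_D = 296.4 / 6808 = 0.04354.

0.0435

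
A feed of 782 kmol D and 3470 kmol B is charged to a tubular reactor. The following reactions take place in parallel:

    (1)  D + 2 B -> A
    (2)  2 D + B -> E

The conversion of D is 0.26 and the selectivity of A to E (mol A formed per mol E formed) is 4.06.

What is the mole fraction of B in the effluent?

0.809

Conversion of D: D consumed = 0.26 × 782 = 203.3 kmol = 1ξ₁ + 2ξ₂.
Selectivity: 1ξ₁ / (1ξ₂) = 4.06 → ξ₁ = 4.06 ξ₂.
Substitute: (1·4.06 + 2) ξ₂ = 203.3 → ξ₂ = 33.55 kmol, ξ₁ = 136.2 kmol.
Outlet amounts (n = n₀ + Σ ν·ξ):
  D: 782 − 1(136.2) − 2(33.55) = 578.7
  B: 3470 − 2(136.2) − 1(33.55) = 3164
  A: 0 + 1(136.2) = 136.2
  E: 0 + 1(33.55) = 33.55
Total out = 3912 kmol; y_B = 3164 / 3912 = 0.8087.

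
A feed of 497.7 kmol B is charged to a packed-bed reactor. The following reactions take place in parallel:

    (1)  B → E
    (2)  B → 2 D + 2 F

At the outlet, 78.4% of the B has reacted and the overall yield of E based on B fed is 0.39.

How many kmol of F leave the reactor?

Yield of E: 1ξ₁ / 497.7 = 0.39 → ξ₁ = 194.1 kmol.
Conversion of B: 1ξ₁ + 1ξ₂ = 0.784 × 497.7 = 390.2 → ξ₂ = 196.1 kmol.
Outlet amounts (n = n₀ + Σ ν·ξ):
  B: 497.7 − 1(194.1) − 1(196.1) = 107.5
  E: 0 + 1(194.1) = 194.1
  D: 0 + 2(196.1) = 392.2
  F: 0 + 2(196.1) = 392.2

392 kmol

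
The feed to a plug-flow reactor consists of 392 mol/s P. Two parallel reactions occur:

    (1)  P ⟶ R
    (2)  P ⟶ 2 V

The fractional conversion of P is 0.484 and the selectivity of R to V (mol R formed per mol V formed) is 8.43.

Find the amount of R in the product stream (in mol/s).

179 mol/s

Conversion of P: P consumed = 0.484 × 392 = 189.7 mol/s = 1ξ₁ + 1ξ₂.
Selectivity: 1ξ₁ / (2ξ₂) = 8.43 → ξ₁ = 16.86 ξ₂.
Substitute: (1·16.86 + 1) ξ₂ = 189.7 → ξ₂ = 10.62 mol/s, ξ₁ = 179.1 mol/s.
Outlet amounts (n = n₀ + Σ ν·ξ):
  P: 392 − 1(179.1) − 1(10.62) = 202.3
  R: 0 + 1(179.1) = 179.1
  V: 0 + 2(10.62) = 21.25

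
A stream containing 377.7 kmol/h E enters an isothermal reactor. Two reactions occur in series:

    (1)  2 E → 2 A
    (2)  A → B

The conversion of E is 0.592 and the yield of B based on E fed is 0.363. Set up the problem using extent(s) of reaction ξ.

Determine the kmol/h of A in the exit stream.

Conversion of E: E consumed = 2ξ₁ = 0.592 × 377.7 → ξ₁ = 111.8 kmol/h.
Yield of B: 1ξ₂ / 377.7 = 0.363 → ξ₂ = 137.1 kmol/h.
Outlet amounts (n = n₀ + Σ ν·ξ):
  E: 377.7 − 2(111.8) = 154.1
  A: 0 + 2(111.8) − 1(137.1) = 86.49
  B: 0 + 1(137.1) = 137.1

86.5 kmol/h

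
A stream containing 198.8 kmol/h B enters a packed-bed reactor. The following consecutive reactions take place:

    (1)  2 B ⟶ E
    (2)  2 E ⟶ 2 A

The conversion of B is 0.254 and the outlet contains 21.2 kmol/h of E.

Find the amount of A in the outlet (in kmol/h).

Conversion of B: B consumed = 2ξ₁ = 0.254 × 198.8 → ξ₁ = 25.25 kmol/h.
E balance: n_E = 0 + 1ξ₁ − 2ξ₂ = 21.2 → ξ₂ = (1·25.25 − 21.2)/2 = 2.024 kmol/h.
Outlet amounts (n = n₀ + Σ ν·ξ):
  B: 198.8 − 2(25.25) = 148.3
  E: 0 + 1(25.25) − 2(2.024) = 21.2
  A: 0 + 2(2.024) = 4.048

4.05 kmol/h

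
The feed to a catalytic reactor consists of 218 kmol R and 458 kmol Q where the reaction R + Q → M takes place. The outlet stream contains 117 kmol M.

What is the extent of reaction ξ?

For M: n = n₀ + 1ξ → 117 = 0 + 1ξ, giving ξ = 117 kmol.
Outlet amounts (n = n₀ + ν ξ):
  R: 218 − 1(117) = 101
  Q: 458 − 1(117) = 341
  M: 0 + 1(117) = 117

ξ = 117 kmol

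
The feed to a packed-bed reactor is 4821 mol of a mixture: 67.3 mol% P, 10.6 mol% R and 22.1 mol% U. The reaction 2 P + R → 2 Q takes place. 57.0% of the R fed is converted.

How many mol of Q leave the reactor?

R reacted = 0.57 × 511 = 291.3 mol; ν_R = −1, so ξ = 291.3/1 = 291.3 mol.
Outlet amounts (n = n₀ + ν ξ):
  P: 3245 − 2(291.3) = 2662
  R: 511 − 1(291.3) = 219.7
  Q: 0 + 2(291.3) = 582.6
  U: 1065 (inert)

583 mol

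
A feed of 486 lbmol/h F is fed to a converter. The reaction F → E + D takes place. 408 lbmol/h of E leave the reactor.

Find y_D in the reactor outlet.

0.456

For E: n = n₀ + 1ξ → 408 = 0 + 1ξ, giving ξ = 408 lbmol/h.
Outlet amounts (n = n₀ + ν ξ):
  F: 486 − 1(408) = 78
  E: 0 + 1(408) = 408
  D: 0 + 1(408) = 408
Total out = 894 lbmol/h; y_D = 408 / 894 = 0.4564.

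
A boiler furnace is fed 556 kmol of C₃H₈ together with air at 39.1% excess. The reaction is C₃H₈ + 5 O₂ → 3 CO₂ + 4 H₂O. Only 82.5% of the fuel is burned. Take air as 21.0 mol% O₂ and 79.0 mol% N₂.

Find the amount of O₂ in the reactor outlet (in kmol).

Stoichiometric O₂ = 5 × 556 = 2780 kmol; O₂ fed = 2780 × 1.391 = 3867 kmol.
N₂ fed = 3867 × 79/21 = 14550 kmol.
Fuel reacted = 0.825 × 556 → ξ = 458.7 kmol.
Outlet (n = n₀ + ν ξ):
  C₃H₈: 556 − 1(458.7) = 97.3
  O₂: 3867 − 5(458.7) = 1573
  N₂: 14550 (inert)
  CO₂: 0 + 3(458.7) = 1376
  H₂O: 0 + 4(458.7) = 1835

1570 kmol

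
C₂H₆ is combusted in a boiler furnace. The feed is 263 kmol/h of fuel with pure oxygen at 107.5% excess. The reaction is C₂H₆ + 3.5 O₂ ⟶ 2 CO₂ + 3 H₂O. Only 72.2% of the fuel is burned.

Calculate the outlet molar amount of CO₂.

Stoichiometric O₂ = 3.5 × 263 = 920.5 kmol/h; O₂ fed = 920.5 × 2.075 = 1910 kmol/h.
Fuel reacted = 0.722 × 263 → ξ = 189.9 kmol/h.
Outlet (n = n₀ + ν ξ):
  C₂H₆: 263 − 1(189.9) = 73.11
  O₂: 1910 − 3.5(189.9) = 1245
  CO₂: 0 + 2(189.9) = 379.8
  H₂O: 0 + 3(189.9) = 569.7

380 kmol/h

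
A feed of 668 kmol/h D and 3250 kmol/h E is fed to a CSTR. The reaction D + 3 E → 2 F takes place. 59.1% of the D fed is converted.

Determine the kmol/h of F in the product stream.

D reacted = 0.591 × 668 = 394.8 kmol/h; ν_D = −1, so ξ = 394.8/1 = 394.8 kmol/h.
Outlet amounts (n = n₀ + ν ξ):
  D: 668 − 1(394.8) = 273.2
  E: 3250 − 3(394.8) = 2066
  F: 0 + 2(394.8) = 789.6

790 kmol/h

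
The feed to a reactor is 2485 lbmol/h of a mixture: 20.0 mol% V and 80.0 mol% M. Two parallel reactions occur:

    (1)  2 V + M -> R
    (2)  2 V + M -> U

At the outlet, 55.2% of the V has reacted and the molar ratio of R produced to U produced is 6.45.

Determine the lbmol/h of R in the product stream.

119 lbmol/h

Conversion of V: V consumed = 0.552 × 497 = 274.3 lbmol/h = 2ξ₁ + 2ξ₂.
Selectivity: 1ξ₁ / (1ξ₂) = 6.45 → ξ₁ = 6.45 ξ₂.
Substitute: (2·6.45 + 2) ξ₂ = 274.3 → ξ₂ = 18.41 lbmol/h, ξ₁ = 118.8 lbmol/h.
Outlet amounts (n = n₀ + Σ ν·ξ):
  V: 497 − 2(118.8) − 2(18.41) = 222.7
  M: 1988 − 1(118.8) − 1(18.41) = 1851
  R: 0 + 1(118.8) = 118.8
  U: 0 + 1(18.41) = 18.41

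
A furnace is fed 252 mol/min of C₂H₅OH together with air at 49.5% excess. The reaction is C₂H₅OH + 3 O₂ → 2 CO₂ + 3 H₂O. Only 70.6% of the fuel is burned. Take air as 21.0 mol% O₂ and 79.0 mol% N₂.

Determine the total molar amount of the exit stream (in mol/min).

Stoichiometric O₂ = 3 × 252 = 756 mol/min; O₂ fed = 756 × 1.495 = 1130 mol/min.
N₂ fed = 1130 × 79/21 = 4252 mol/min.
Fuel reacted = 0.706 × 252 → ξ = 177.9 mol/min.
Outlet (n = n₀ + ν ξ):
  C₂H₅OH: 252 − 1(177.9) = 74.09
  O₂: 1130 − 3(177.9) = 596.5
  N₂: 4252 (inert)
  CO₂: 0 + 2(177.9) = 355.8
  H₂O: 0 + 3(177.9) = 533.7
Total out = 74.09 + 596.5 + 4252 + 355.8 + 533.7 = 5812 mol/min.

5810 mol/min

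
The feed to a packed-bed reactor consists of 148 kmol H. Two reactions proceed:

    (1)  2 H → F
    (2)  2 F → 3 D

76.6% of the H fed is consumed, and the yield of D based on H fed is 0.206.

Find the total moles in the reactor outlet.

101 kmol

Conversion of H: H consumed = 2ξ₁ = 0.766 × 148 → ξ₁ = 56.68 kmol.
Yield of D: 3ξ₂ / 148 = 0.206 → ξ₂ = 10.16 kmol.
Outlet amounts (n = n₀ + Σ ν·ξ):
  H: 148 − 2(56.68) = 34.63
  F: 0 + 1(56.68) − 2(10.16) = 36.36
  D: 0 + 3(10.16) = 30.49
Total out = 34.63 + 36.36 + 30.49 = 101.5 kmol.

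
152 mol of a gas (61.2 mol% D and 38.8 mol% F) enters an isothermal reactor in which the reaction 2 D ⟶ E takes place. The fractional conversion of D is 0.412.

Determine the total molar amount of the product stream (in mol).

D reacted = 0.412 × 93.02 = 38.33 mol; ν_D = −2, so ξ = 38.33/2 = 19.16 mol.
Outlet amounts (n = n₀ + ν ξ):
  D: 93.02 − 2(19.16) = 54.7
  E: 0 + 1(19.16) = 19.16
  F: 58.98 (inert)
Total out = 54.7 + 19.16 + 58.98 = 132.8 mol.

133 mol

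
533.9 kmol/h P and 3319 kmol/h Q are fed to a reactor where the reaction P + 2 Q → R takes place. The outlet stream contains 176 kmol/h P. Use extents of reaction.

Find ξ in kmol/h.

ξ = 358 kmol/h

For P: n = n₀ − 1ξ → 176 = 533.9 − 1ξ, giving ξ = 357.9 kmol/h.
Outlet amounts (n = n₀ + ν ξ):
  P: 533.9 − 1(357.9) = 176
  Q: 3319 − 2(357.9) = 2603
  R: 0 + 1(357.9) = 357.9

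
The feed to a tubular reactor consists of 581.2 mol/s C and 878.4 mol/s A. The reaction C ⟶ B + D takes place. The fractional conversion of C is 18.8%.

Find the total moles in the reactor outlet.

C reacted = 0.188 × 581.2 = 109.3 mol/s; ν_C = −1, so ξ = 109.3/1 = 109.3 mol/s.
Outlet amounts (n = n₀ + ν ξ):
  C: 581.2 − 1(109.3) = 471.9
  B: 0 + 1(109.3) = 109.3
  D: 0 + 1(109.3) = 109.3
  A: 878.4 (inert)
Total out = 471.9 + 109.3 + 109.3 + 878.4 = 1569 mol/s.

1570 mol/s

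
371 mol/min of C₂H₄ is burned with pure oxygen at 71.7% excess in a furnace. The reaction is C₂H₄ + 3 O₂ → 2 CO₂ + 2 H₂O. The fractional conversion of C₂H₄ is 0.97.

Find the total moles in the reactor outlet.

2280 mol/min

Stoichiometric O₂ = 3 × 371 = 1113 mol/min; O₂ fed = 1113 × 1.717 = 1911 mol/min.
Fuel reacted = 0.97 × 371 → ξ = 359.9 mol/min.
Outlet (n = n₀ + ν ξ):
  C₂H₄: 371 − 1(359.9) = 11.13
  O₂: 1911 − 3(359.9) = 831.4
  CO₂: 0 + 2(359.9) = 719.7
  H₂O: 0 + 2(359.9) = 719.7
Total out = 11.13 + 831.4 + 719.7 + 719.7 = 2282 mol/min.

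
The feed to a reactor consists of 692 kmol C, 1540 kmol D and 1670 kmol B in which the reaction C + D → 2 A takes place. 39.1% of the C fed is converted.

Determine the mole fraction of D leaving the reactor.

C reacted = 0.391 × 692 = 270.6 kmol; ν_C = −1, so ξ = 270.6/1 = 270.6 kmol.
Outlet amounts (n = n₀ + ν ξ):
  C: 692 − 1(270.6) = 421.4
  D: 1540 − 1(270.6) = 1269
  A: 0 + 2(270.6) = 541.1
  B: 1670 (inert)
Total out = 3902 kmol; y_D = 1269 / 3902 = 0.3253.

0.325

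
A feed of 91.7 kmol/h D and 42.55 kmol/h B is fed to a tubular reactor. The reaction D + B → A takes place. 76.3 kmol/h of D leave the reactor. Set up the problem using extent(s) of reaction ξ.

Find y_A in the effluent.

For D: n = n₀ − 1ξ → 76.3 = 91.7 − 1ξ, giving ξ = 15.4 kmol/h.
Outlet amounts (n = n₀ + ν ξ):
  D: 91.7 − 1(15.4) = 76.3
  B: 42.55 − 1(15.4) = 27.15
  A: 0 + 1(15.4) = 15.4
Total out = 118.8 kmol/h; y_A = 15.4 / 118.8 = 0.1296.

0.13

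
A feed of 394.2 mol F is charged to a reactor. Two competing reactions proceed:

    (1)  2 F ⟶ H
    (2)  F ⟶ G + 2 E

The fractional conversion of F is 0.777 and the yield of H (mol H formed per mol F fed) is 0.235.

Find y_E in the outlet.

0.445

Yield of H: 1ξ₁ / 394.2 = 0.235 → ξ₁ = 92.64 mol.
Conversion of F: 2ξ₁ + 1ξ₂ = 0.777 × 394.2 = 306.3 → ξ₂ = 121 mol.
Outlet amounts (n = n₀ + Σ ν·ξ):
  F: 394.2 − 2(92.64) − 1(121) = 87.91
  H: 0 + 1(92.64) = 92.64
  G: 0 + 1(121) = 121
  E: 0 + 2(121) = 242
Total out = 543.6 mol; y_E = 242 / 543.6 = 0.4453.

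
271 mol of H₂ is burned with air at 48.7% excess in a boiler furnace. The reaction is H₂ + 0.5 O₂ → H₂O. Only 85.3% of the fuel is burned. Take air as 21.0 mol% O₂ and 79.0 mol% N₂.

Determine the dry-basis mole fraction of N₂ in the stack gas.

0.858

Stoichiometric O₂ = 0.5 × 271 = 135.5 mol; O₂ fed = 135.5 × 1.487 = 201.5 mol.
N₂ fed = 201.5 × 79/21 = 758 mol.
Fuel reacted = 0.853 × 271 → ξ = 231.2 mol.
Outlet (n = n₀ + ν ξ):
  H₂: 271 − 1(231.2) = 39.84
  O₂: 201.5 − 0.5(231.2) = 85.91
  N₂: 758 (inert)
  H₂O: 0 + 1(231.2) = 231.2
Dry total = 883.7 mol; y_N₂ (dry) = 758 / 883.7 = 0.8577.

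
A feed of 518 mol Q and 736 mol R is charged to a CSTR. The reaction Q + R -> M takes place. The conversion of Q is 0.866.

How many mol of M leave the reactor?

449 mol

Q reacted = 0.866 × 518 = 448.6 mol; ν_Q = −1, so ξ = 448.6/1 = 448.6 mol.
Outlet amounts (n = n₀ + ν ξ):
  Q: 518 − 1(448.6) = 69.41
  R: 736 − 1(448.6) = 287.4
  M: 0 + 1(448.6) = 448.6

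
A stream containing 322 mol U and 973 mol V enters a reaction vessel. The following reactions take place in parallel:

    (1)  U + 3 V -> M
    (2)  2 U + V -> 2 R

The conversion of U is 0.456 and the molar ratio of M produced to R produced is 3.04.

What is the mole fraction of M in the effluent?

Conversion of U: U consumed = 0.456 × 322 = 146.8 mol = 1ξ₁ + 2ξ₂.
Selectivity: 1ξ₁ / (2ξ₂) = 3.04 → ξ₁ = 6.08 ξ₂.
Substitute: (1·6.08 + 2) ξ₂ = 146.8 → ξ₂ = 18.17 mol, ξ₁ = 110.5 mol.
Outlet amounts (n = n₀ + Σ ν·ξ):
  U: 322 − 1(110.5) − 2(18.17) = 175.2
  V: 973 − 3(110.5) − 1(18.17) = 623.4
  M: 0 + 1(110.5) = 110.5
  R: 0 + 2(18.17) = 36.34
Total out = 945.4 mol; y_M = 110.5 / 945.4 = 0.1169.

0.117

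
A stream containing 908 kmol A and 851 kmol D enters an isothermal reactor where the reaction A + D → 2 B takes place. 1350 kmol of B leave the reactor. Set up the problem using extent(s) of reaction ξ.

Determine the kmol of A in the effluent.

233 kmol

For B: n = n₀ + 2ξ → 1350 = 0 + 2ξ, giving ξ = 675 kmol.
Outlet amounts (n = n₀ + ν ξ):
  A: 908 − 1(675) = 233
  D: 851 − 1(675) = 176
  B: 0 + 2(675) = 1350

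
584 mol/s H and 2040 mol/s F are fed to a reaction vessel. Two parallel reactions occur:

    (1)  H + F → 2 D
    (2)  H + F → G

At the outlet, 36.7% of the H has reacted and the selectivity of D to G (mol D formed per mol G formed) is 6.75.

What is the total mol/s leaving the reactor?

2580 mol/s

Conversion of H: H consumed = 0.367 × 584 = 214.3 mol/s = 1ξ₁ + 1ξ₂.
Selectivity: 2ξ₁ / (1ξ₂) = 6.75 → ξ₁ = 3.375 ξ₂.
Substitute: (1·3.375 + 1) ξ₂ = 214.3 → ξ₂ = 48.99 mol/s, ξ₁ = 165.3 mol/s.
Outlet amounts (n = n₀ + Σ ν·ξ):
  H: 584 − 1(165.3) − 1(48.99) = 369.7
  F: 2040 − 1(165.3) − 1(48.99) = 1826
  D: 0 + 2(165.3) = 330.7
  G: 0 + 1(48.99) = 48.99
Total out = 369.7 + 1826 + 330.7 + 48.99 = 2575 mol/s.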